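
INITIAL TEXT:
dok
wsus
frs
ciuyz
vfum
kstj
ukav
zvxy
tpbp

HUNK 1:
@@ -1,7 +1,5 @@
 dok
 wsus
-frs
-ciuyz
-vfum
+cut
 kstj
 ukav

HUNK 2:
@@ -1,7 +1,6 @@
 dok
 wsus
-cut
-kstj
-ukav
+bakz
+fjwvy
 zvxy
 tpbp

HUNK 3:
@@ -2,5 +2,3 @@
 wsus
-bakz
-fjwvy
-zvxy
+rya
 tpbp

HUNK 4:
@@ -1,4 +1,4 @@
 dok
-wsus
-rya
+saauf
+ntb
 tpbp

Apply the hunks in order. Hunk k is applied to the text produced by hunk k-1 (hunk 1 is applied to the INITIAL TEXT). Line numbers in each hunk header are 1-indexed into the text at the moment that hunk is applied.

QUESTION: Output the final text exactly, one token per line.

Hunk 1: at line 1 remove [frs,ciuyz,vfum] add [cut] -> 7 lines: dok wsus cut kstj ukav zvxy tpbp
Hunk 2: at line 1 remove [cut,kstj,ukav] add [bakz,fjwvy] -> 6 lines: dok wsus bakz fjwvy zvxy tpbp
Hunk 3: at line 2 remove [bakz,fjwvy,zvxy] add [rya] -> 4 lines: dok wsus rya tpbp
Hunk 4: at line 1 remove [wsus,rya] add [saauf,ntb] -> 4 lines: dok saauf ntb tpbp

Answer: dok
saauf
ntb
tpbp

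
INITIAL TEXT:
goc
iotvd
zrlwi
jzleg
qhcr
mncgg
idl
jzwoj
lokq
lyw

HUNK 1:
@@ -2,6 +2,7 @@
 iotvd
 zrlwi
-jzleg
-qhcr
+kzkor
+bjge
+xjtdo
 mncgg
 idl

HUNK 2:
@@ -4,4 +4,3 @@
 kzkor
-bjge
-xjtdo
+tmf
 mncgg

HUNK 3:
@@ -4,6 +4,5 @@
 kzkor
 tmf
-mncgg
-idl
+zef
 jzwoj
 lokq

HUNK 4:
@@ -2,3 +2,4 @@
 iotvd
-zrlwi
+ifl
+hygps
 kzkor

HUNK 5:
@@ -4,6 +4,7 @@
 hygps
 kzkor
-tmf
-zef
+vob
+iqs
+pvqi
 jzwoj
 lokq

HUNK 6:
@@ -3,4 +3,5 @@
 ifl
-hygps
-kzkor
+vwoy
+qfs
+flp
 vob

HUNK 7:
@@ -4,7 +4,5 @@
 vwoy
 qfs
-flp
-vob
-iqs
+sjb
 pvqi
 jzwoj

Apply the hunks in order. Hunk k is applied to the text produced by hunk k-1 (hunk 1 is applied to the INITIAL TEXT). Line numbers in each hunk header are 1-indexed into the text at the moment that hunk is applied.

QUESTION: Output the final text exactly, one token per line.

Hunk 1: at line 2 remove [jzleg,qhcr] add [kzkor,bjge,xjtdo] -> 11 lines: goc iotvd zrlwi kzkor bjge xjtdo mncgg idl jzwoj lokq lyw
Hunk 2: at line 4 remove [bjge,xjtdo] add [tmf] -> 10 lines: goc iotvd zrlwi kzkor tmf mncgg idl jzwoj lokq lyw
Hunk 3: at line 4 remove [mncgg,idl] add [zef] -> 9 lines: goc iotvd zrlwi kzkor tmf zef jzwoj lokq lyw
Hunk 4: at line 2 remove [zrlwi] add [ifl,hygps] -> 10 lines: goc iotvd ifl hygps kzkor tmf zef jzwoj lokq lyw
Hunk 5: at line 4 remove [tmf,zef] add [vob,iqs,pvqi] -> 11 lines: goc iotvd ifl hygps kzkor vob iqs pvqi jzwoj lokq lyw
Hunk 6: at line 3 remove [hygps,kzkor] add [vwoy,qfs,flp] -> 12 lines: goc iotvd ifl vwoy qfs flp vob iqs pvqi jzwoj lokq lyw
Hunk 7: at line 4 remove [flp,vob,iqs] add [sjb] -> 10 lines: goc iotvd ifl vwoy qfs sjb pvqi jzwoj lokq lyw

Answer: goc
iotvd
ifl
vwoy
qfs
sjb
pvqi
jzwoj
lokq
lyw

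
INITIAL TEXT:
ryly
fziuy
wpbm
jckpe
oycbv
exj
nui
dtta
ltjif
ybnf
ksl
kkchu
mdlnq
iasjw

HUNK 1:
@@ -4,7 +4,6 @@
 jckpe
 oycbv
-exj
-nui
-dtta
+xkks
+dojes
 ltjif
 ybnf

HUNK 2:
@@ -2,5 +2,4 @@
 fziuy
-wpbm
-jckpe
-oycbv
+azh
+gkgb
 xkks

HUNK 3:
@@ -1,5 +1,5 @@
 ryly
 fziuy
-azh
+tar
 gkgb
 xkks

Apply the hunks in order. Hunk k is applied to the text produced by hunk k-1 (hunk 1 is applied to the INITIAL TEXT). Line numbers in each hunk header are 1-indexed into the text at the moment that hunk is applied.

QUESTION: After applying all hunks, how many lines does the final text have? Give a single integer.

Answer: 12

Derivation:
Hunk 1: at line 4 remove [exj,nui,dtta] add [xkks,dojes] -> 13 lines: ryly fziuy wpbm jckpe oycbv xkks dojes ltjif ybnf ksl kkchu mdlnq iasjw
Hunk 2: at line 2 remove [wpbm,jckpe,oycbv] add [azh,gkgb] -> 12 lines: ryly fziuy azh gkgb xkks dojes ltjif ybnf ksl kkchu mdlnq iasjw
Hunk 3: at line 1 remove [azh] add [tar] -> 12 lines: ryly fziuy tar gkgb xkks dojes ltjif ybnf ksl kkchu mdlnq iasjw
Final line count: 12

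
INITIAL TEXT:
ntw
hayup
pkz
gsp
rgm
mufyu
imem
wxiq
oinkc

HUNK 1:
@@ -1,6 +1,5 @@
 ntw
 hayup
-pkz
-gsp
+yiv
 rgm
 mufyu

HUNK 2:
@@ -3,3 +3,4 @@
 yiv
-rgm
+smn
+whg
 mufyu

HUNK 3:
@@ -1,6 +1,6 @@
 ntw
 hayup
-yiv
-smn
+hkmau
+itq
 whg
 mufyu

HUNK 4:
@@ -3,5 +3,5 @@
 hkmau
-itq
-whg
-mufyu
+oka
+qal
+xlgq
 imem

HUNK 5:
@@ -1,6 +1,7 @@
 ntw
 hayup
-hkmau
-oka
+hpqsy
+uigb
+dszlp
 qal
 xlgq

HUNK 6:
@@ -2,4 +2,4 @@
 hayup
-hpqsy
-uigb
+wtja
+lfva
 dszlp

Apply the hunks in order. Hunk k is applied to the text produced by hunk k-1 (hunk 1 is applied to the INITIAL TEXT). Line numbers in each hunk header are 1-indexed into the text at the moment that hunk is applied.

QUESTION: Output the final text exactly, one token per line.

Answer: ntw
hayup
wtja
lfva
dszlp
qal
xlgq
imem
wxiq
oinkc

Derivation:
Hunk 1: at line 1 remove [pkz,gsp] add [yiv] -> 8 lines: ntw hayup yiv rgm mufyu imem wxiq oinkc
Hunk 2: at line 3 remove [rgm] add [smn,whg] -> 9 lines: ntw hayup yiv smn whg mufyu imem wxiq oinkc
Hunk 3: at line 1 remove [yiv,smn] add [hkmau,itq] -> 9 lines: ntw hayup hkmau itq whg mufyu imem wxiq oinkc
Hunk 4: at line 3 remove [itq,whg,mufyu] add [oka,qal,xlgq] -> 9 lines: ntw hayup hkmau oka qal xlgq imem wxiq oinkc
Hunk 5: at line 1 remove [hkmau,oka] add [hpqsy,uigb,dszlp] -> 10 lines: ntw hayup hpqsy uigb dszlp qal xlgq imem wxiq oinkc
Hunk 6: at line 2 remove [hpqsy,uigb] add [wtja,lfva] -> 10 lines: ntw hayup wtja lfva dszlp qal xlgq imem wxiq oinkc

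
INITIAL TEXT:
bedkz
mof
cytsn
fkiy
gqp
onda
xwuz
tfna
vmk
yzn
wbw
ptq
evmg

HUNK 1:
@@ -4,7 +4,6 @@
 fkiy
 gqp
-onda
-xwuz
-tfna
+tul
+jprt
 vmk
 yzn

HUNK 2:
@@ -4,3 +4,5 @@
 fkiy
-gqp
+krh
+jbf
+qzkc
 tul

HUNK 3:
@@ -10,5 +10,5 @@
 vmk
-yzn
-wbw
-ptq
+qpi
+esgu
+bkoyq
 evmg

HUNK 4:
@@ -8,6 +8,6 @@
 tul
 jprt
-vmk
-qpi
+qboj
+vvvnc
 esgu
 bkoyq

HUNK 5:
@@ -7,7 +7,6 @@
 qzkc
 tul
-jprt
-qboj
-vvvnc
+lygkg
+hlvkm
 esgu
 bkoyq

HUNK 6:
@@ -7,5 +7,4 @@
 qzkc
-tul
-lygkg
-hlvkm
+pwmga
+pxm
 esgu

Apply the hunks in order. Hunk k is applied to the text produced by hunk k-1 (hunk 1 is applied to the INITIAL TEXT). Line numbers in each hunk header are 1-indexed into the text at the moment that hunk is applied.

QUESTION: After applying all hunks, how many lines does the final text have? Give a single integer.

Hunk 1: at line 4 remove [onda,xwuz,tfna] add [tul,jprt] -> 12 lines: bedkz mof cytsn fkiy gqp tul jprt vmk yzn wbw ptq evmg
Hunk 2: at line 4 remove [gqp] add [krh,jbf,qzkc] -> 14 lines: bedkz mof cytsn fkiy krh jbf qzkc tul jprt vmk yzn wbw ptq evmg
Hunk 3: at line 10 remove [yzn,wbw,ptq] add [qpi,esgu,bkoyq] -> 14 lines: bedkz mof cytsn fkiy krh jbf qzkc tul jprt vmk qpi esgu bkoyq evmg
Hunk 4: at line 8 remove [vmk,qpi] add [qboj,vvvnc] -> 14 lines: bedkz mof cytsn fkiy krh jbf qzkc tul jprt qboj vvvnc esgu bkoyq evmg
Hunk 5: at line 7 remove [jprt,qboj,vvvnc] add [lygkg,hlvkm] -> 13 lines: bedkz mof cytsn fkiy krh jbf qzkc tul lygkg hlvkm esgu bkoyq evmg
Hunk 6: at line 7 remove [tul,lygkg,hlvkm] add [pwmga,pxm] -> 12 lines: bedkz mof cytsn fkiy krh jbf qzkc pwmga pxm esgu bkoyq evmg
Final line count: 12

Answer: 12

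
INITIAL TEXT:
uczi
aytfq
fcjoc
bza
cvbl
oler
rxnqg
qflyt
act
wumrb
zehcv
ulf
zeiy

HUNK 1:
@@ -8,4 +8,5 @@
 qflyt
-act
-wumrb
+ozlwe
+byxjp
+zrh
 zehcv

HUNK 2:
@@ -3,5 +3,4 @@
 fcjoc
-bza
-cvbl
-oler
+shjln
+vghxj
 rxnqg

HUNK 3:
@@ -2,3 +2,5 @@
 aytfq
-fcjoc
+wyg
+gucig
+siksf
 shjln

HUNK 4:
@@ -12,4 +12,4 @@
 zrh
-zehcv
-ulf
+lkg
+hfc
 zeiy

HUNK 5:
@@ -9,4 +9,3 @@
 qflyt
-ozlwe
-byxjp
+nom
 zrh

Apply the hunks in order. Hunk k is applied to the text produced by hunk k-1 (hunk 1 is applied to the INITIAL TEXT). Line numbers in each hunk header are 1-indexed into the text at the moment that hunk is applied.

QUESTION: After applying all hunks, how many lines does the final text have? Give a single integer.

Hunk 1: at line 8 remove [act,wumrb] add [ozlwe,byxjp,zrh] -> 14 lines: uczi aytfq fcjoc bza cvbl oler rxnqg qflyt ozlwe byxjp zrh zehcv ulf zeiy
Hunk 2: at line 3 remove [bza,cvbl,oler] add [shjln,vghxj] -> 13 lines: uczi aytfq fcjoc shjln vghxj rxnqg qflyt ozlwe byxjp zrh zehcv ulf zeiy
Hunk 3: at line 2 remove [fcjoc] add [wyg,gucig,siksf] -> 15 lines: uczi aytfq wyg gucig siksf shjln vghxj rxnqg qflyt ozlwe byxjp zrh zehcv ulf zeiy
Hunk 4: at line 12 remove [zehcv,ulf] add [lkg,hfc] -> 15 lines: uczi aytfq wyg gucig siksf shjln vghxj rxnqg qflyt ozlwe byxjp zrh lkg hfc zeiy
Hunk 5: at line 9 remove [ozlwe,byxjp] add [nom] -> 14 lines: uczi aytfq wyg gucig siksf shjln vghxj rxnqg qflyt nom zrh lkg hfc zeiy
Final line count: 14

Answer: 14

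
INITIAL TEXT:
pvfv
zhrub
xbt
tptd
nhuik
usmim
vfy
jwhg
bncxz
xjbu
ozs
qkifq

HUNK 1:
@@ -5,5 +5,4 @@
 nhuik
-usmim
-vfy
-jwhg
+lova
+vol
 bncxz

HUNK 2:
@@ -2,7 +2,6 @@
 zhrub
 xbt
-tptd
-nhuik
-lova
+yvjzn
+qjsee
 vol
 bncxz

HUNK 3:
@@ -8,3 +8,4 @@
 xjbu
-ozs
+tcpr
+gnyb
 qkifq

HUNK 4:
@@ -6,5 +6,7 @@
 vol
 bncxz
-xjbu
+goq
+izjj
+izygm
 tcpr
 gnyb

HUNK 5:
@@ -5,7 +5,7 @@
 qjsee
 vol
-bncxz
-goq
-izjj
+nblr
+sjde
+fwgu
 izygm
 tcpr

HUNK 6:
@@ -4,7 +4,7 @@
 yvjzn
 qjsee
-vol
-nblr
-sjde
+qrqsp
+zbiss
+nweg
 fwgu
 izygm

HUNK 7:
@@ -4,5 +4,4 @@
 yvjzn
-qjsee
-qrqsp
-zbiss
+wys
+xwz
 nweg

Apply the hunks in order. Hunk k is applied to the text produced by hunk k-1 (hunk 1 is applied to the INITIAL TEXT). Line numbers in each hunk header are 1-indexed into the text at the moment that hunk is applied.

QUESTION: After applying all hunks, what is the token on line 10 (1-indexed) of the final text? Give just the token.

Hunk 1: at line 5 remove [usmim,vfy,jwhg] add [lova,vol] -> 11 lines: pvfv zhrub xbt tptd nhuik lova vol bncxz xjbu ozs qkifq
Hunk 2: at line 2 remove [tptd,nhuik,lova] add [yvjzn,qjsee] -> 10 lines: pvfv zhrub xbt yvjzn qjsee vol bncxz xjbu ozs qkifq
Hunk 3: at line 8 remove [ozs] add [tcpr,gnyb] -> 11 lines: pvfv zhrub xbt yvjzn qjsee vol bncxz xjbu tcpr gnyb qkifq
Hunk 4: at line 6 remove [xjbu] add [goq,izjj,izygm] -> 13 lines: pvfv zhrub xbt yvjzn qjsee vol bncxz goq izjj izygm tcpr gnyb qkifq
Hunk 5: at line 5 remove [bncxz,goq,izjj] add [nblr,sjde,fwgu] -> 13 lines: pvfv zhrub xbt yvjzn qjsee vol nblr sjde fwgu izygm tcpr gnyb qkifq
Hunk 6: at line 4 remove [vol,nblr,sjde] add [qrqsp,zbiss,nweg] -> 13 lines: pvfv zhrub xbt yvjzn qjsee qrqsp zbiss nweg fwgu izygm tcpr gnyb qkifq
Hunk 7: at line 4 remove [qjsee,qrqsp,zbiss] add [wys,xwz] -> 12 lines: pvfv zhrub xbt yvjzn wys xwz nweg fwgu izygm tcpr gnyb qkifq
Final line 10: tcpr

Answer: tcpr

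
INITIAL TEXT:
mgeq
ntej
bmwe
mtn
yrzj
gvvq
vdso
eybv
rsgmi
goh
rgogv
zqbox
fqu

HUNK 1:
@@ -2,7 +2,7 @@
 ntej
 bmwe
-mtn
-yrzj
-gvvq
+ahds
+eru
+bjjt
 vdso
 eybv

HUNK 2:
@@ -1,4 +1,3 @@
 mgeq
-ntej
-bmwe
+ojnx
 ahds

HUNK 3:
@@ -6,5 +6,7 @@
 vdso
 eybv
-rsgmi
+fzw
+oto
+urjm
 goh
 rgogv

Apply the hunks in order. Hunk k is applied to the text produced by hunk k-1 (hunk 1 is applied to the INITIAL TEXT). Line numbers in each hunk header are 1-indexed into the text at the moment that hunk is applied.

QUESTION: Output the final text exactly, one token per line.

Hunk 1: at line 2 remove [mtn,yrzj,gvvq] add [ahds,eru,bjjt] -> 13 lines: mgeq ntej bmwe ahds eru bjjt vdso eybv rsgmi goh rgogv zqbox fqu
Hunk 2: at line 1 remove [ntej,bmwe] add [ojnx] -> 12 lines: mgeq ojnx ahds eru bjjt vdso eybv rsgmi goh rgogv zqbox fqu
Hunk 3: at line 6 remove [rsgmi] add [fzw,oto,urjm] -> 14 lines: mgeq ojnx ahds eru bjjt vdso eybv fzw oto urjm goh rgogv zqbox fqu

Answer: mgeq
ojnx
ahds
eru
bjjt
vdso
eybv
fzw
oto
urjm
goh
rgogv
zqbox
fqu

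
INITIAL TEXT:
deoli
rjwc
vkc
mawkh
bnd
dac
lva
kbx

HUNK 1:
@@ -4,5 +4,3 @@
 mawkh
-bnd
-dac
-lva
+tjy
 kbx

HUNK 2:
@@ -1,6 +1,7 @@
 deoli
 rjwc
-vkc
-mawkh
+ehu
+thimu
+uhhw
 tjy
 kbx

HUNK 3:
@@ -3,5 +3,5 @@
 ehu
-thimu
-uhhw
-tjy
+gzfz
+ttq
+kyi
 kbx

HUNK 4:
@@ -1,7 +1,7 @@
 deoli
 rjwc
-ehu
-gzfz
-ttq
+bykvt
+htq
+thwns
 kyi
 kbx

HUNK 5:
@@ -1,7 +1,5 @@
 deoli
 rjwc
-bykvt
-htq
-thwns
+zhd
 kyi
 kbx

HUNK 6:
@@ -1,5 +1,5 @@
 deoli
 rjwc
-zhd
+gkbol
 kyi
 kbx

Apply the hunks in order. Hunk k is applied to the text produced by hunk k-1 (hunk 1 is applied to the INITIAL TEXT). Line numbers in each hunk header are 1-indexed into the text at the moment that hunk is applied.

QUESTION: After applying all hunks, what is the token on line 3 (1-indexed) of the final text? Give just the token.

Hunk 1: at line 4 remove [bnd,dac,lva] add [tjy] -> 6 lines: deoli rjwc vkc mawkh tjy kbx
Hunk 2: at line 1 remove [vkc,mawkh] add [ehu,thimu,uhhw] -> 7 lines: deoli rjwc ehu thimu uhhw tjy kbx
Hunk 3: at line 3 remove [thimu,uhhw,tjy] add [gzfz,ttq,kyi] -> 7 lines: deoli rjwc ehu gzfz ttq kyi kbx
Hunk 4: at line 1 remove [ehu,gzfz,ttq] add [bykvt,htq,thwns] -> 7 lines: deoli rjwc bykvt htq thwns kyi kbx
Hunk 5: at line 1 remove [bykvt,htq,thwns] add [zhd] -> 5 lines: deoli rjwc zhd kyi kbx
Hunk 6: at line 1 remove [zhd] add [gkbol] -> 5 lines: deoli rjwc gkbol kyi kbx
Final line 3: gkbol

Answer: gkbol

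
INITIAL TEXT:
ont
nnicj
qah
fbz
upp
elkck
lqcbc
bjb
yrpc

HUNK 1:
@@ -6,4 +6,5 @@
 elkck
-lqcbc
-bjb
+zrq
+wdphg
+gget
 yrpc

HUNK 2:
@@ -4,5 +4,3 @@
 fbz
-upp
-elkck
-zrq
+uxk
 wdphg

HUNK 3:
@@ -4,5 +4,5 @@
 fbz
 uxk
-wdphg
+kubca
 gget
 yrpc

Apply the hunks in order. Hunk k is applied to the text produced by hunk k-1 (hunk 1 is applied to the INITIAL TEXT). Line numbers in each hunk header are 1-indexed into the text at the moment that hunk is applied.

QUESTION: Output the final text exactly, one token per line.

Answer: ont
nnicj
qah
fbz
uxk
kubca
gget
yrpc

Derivation:
Hunk 1: at line 6 remove [lqcbc,bjb] add [zrq,wdphg,gget] -> 10 lines: ont nnicj qah fbz upp elkck zrq wdphg gget yrpc
Hunk 2: at line 4 remove [upp,elkck,zrq] add [uxk] -> 8 lines: ont nnicj qah fbz uxk wdphg gget yrpc
Hunk 3: at line 4 remove [wdphg] add [kubca] -> 8 lines: ont nnicj qah fbz uxk kubca gget yrpc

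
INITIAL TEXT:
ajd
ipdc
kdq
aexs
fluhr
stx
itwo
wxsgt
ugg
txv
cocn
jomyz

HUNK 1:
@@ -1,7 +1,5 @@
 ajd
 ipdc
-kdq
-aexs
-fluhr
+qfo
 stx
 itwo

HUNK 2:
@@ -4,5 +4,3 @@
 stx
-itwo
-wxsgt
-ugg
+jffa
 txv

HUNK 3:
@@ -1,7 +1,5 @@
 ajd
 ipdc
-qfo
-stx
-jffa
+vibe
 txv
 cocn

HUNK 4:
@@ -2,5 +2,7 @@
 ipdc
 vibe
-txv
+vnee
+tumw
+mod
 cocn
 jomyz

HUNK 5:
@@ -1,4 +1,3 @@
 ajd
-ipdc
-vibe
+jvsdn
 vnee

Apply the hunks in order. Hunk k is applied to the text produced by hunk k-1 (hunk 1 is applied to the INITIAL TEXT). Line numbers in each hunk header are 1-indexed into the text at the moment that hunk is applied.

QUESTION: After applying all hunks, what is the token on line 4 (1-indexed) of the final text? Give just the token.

Answer: tumw

Derivation:
Hunk 1: at line 1 remove [kdq,aexs,fluhr] add [qfo] -> 10 lines: ajd ipdc qfo stx itwo wxsgt ugg txv cocn jomyz
Hunk 2: at line 4 remove [itwo,wxsgt,ugg] add [jffa] -> 8 lines: ajd ipdc qfo stx jffa txv cocn jomyz
Hunk 3: at line 1 remove [qfo,stx,jffa] add [vibe] -> 6 lines: ajd ipdc vibe txv cocn jomyz
Hunk 4: at line 2 remove [txv] add [vnee,tumw,mod] -> 8 lines: ajd ipdc vibe vnee tumw mod cocn jomyz
Hunk 5: at line 1 remove [ipdc,vibe] add [jvsdn] -> 7 lines: ajd jvsdn vnee tumw mod cocn jomyz
Final line 4: tumw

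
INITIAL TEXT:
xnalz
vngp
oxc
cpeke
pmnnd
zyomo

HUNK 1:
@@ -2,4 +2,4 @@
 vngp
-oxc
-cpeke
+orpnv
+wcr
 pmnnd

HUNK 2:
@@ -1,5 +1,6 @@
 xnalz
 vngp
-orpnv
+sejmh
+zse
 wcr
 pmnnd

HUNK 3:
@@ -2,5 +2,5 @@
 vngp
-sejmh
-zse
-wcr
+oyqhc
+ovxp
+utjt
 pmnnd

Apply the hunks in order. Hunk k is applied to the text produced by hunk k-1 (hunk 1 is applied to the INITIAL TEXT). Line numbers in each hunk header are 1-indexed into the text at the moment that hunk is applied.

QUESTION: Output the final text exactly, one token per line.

Hunk 1: at line 2 remove [oxc,cpeke] add [orpnv,wcr] -> 6 lines: xnalz vngp orpnv wcr pmnnd zyomo
Hunk 2: at line 1 remove [orpnv] add [sejmh,zse] -> 7 lines: xnalz vngp sejmh zse wcr pmnnd zyomo
Hunk 3: at line 2 remove [sejmh,zse,wcr] add [oyqhc,ovxp,utjt] -> 7 lines: xnalz vngp oyqhc ovxp utjt pmnnd zyomo

Answer: xnalz
vngp
oyqhc
ovxp
utjt
pmnnd
zyomo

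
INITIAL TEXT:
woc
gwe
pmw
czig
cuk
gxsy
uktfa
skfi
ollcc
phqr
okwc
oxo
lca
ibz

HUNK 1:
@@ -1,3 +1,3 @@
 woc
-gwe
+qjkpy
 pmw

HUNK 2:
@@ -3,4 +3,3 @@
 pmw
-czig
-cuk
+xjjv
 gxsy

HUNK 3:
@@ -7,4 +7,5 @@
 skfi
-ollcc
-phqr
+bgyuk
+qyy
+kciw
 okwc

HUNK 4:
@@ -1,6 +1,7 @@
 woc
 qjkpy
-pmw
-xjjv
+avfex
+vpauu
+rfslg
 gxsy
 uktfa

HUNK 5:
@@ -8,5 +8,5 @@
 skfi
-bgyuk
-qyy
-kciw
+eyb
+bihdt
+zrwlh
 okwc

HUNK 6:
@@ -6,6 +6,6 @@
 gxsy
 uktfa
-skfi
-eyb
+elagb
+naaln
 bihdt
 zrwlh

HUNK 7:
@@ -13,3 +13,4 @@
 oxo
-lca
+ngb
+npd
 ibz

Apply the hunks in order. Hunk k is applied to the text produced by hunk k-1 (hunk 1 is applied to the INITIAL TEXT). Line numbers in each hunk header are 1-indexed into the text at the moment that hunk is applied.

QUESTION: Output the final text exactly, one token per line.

Answer: woc
qjkpy
avfex
vpauu
rfslg
gxsy
uktfa
elagb
naaln
bihdt
zrwlh
okwc
oxo
ngb
npd
ibz

Derivation:
Hunk 1: at line 1 remove [gwe] add [qjkpy] -> 14 lines: woc qjkpy pmw czig cuk gxsy uktfa skfi ollcc phqr okwc oxo lca ibz
Hunk 2: at line 3 remove [czig,cuk] add [xjjv] -> 13 lines: woc qjkpy pmw xjjv gxsy uktfa skfi ollcc phqr okwc oxo lca ibz
Hunk 3: at line 7 remove [ollcc,phqr] add [bgyuk,qyy,kciw] -> 14 lines: woc qjkpy pmw xjjv gxsy uktfa skfi bgyuk qyy kciw okwc oxo lca ibz
Hunk 4: at line 1 remove [pmw,xjjv] add [avfex,vpauu,rfslg] -> 15 lines: woc qjkpy avfex vpauu rfslg gxsy uktfa skfi bgyuk qyy kciw okwc oxo lca ibz
Hunk 5: at line 8 remove [bgyuk,qyy,kciw] add [eyb,bihdt,zrwlh] -> 15 lines: woc qjkpy avfex vpauu rfslg gxsy uktfa skfi eyb bihdt zrwlh okwc oxo lca ibz
Hunk 6: at line 6 remove [skfi,eyb] add [elagb,naaln] -> 15 lines: woc qjkpy avfex vpauu rfslg gxsy uktfa elagb naaln bihdt zrwlh okwc oxo lca ibz
Hunk 7: at line 13 remove [lca] add [ngb,npd] -> 16 lines: woc qjkpy avfex vpauu rfslg gxsy uktfa elagb naaln bihdt zrwlh okwc oxo ngb npd ibz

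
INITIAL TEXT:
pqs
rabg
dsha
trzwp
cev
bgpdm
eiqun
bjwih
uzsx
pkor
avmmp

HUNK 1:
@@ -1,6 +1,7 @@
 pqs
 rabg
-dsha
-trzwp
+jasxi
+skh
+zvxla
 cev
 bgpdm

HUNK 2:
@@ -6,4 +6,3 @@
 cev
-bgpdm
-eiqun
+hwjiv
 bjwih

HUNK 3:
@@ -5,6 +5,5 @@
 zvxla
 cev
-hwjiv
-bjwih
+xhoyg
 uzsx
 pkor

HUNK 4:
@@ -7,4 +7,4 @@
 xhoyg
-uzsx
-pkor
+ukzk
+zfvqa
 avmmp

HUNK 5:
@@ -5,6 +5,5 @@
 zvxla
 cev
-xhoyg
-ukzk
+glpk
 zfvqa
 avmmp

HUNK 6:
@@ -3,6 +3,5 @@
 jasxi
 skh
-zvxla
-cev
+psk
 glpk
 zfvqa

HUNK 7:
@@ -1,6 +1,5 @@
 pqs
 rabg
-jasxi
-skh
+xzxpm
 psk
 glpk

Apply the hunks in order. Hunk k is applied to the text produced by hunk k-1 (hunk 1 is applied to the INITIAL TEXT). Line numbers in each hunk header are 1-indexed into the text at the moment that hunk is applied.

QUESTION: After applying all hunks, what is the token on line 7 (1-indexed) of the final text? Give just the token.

Answer: avmmp

Derivation:
Hunk 1: at line 1 remove [dsha,trzwp] add [jasxi,skh,zvxla] -> 12 lines: pqs rabg jasxi skh zvxla cev bgpdm eiqun bjwih uzsx pkor avmmp
Hunk 2: at line 6 remove [bgpdm,eiqun] add [hwjiv] -> 11 lines: pqs rabg jasxi skh zvxla cev hwjiv bjwih uzsx pkor avmmp
Hunk 3: at line 5 remove [hwjiv,bjwih] add [xhoyg] -> 10 lines: pqs rabg jasxi skh zvxla cev xhoyg uzsx pkor avmmp
Hunk 4: at line 7 remove [uzsx,pkor] add [ukzk,zfvqa] -> 10 lines: pqs rabg jasxi skh zvxla cev xhoyg ukzk zfvqa avmmp
Hunk 5: at line 5 remove [xhoyg,ukzk] add [glpk] -> 9 lines: pqs rabg jasxi skh zvxla cev glpk zfvqa avmmp
Hunk 6: at line 3 remove [zvxla,cev] add [psk] -> 8 lines: pqs rabg jasxi skh psk glpk zfvqa avmmp
Hunk 7: at line 1 remove [jasxi,skh] add [xzxpm] -> 7 lines: pqs rabg xzxpm psk glpk zfvqa avmmp
Final line 7: avmmp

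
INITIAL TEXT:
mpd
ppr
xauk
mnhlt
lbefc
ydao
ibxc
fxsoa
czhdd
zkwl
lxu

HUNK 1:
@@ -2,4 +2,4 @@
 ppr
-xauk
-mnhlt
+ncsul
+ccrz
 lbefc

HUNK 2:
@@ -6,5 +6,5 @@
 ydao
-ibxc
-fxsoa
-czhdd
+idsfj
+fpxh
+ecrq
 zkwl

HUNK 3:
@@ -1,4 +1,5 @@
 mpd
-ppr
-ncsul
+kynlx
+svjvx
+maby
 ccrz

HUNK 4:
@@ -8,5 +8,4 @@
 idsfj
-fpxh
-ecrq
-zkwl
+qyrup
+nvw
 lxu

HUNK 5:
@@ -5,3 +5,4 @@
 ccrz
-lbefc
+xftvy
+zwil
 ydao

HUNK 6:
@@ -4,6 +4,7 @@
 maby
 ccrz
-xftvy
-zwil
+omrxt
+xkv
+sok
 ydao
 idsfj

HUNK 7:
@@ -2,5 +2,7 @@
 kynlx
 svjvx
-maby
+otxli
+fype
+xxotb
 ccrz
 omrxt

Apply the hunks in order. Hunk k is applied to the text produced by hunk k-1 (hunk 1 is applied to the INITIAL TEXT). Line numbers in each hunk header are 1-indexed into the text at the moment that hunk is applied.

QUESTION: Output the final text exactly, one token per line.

Answer: mpd
kynlx
svjvx
otxli
fype
xxotb
ccrz
omrxt
xkv
sok
ydao
idsfj
qyrup
nvw
lxu

Derivation:
Hunk 1: at line 2 remove [xauk,mnhlt] add [ncsul,ccrz] -> 11 lines: mpd ppr ncsul ccrz lbefc ydao ibxc fxsoa czhdd zkwl lxu
Hunk 2: at line 6 remove [ibxc,fxsoa,czhdd] add [idsfj,fpxh,ecrq] -> 11 lines: mpd ppr ncsul ccrz lbefc ydao idsfj fpxh ecrq zkwl lxu
Hunk 3: at line 1 remove [ppr,ncsul] add [kynlx,svjvx,maby] -> 12 lines: mpd kynlx svjvx maby ccrz lbefc ydao idsfj fpxh ecrq zkwl lxu
Hunk 4: at line 8 remove [fpxh,ecrq,zkwl] add [qyrup,nvw] -> 11 lines: mpd kynlx svjvx maby ccrz lbefc ydao idsfj qyrup nvw lxu
Hunk 5: at line 5 remove [lbefc] add [xftvy,zwil] -> 12 lines: mpd kynlx svjvx maby ccrz xftvy zwil ydao idsfj qyrup nvw lxu
Hunk 6: at line 4 remove [xftvy,zwil] add [omrxt,xkv,sok] -> 13 lines: mpd kynlx svjvx maby ccrz omrxt xkv sok ydao idsfj qyrup nvw lxu
Hunk 7: at line 2 remove [maby] add [otxli,fype,xxotb] -> 15 lines: mpd kynlx svjvx otxli fype xxotb ccrz omrxt xkv sok ydao idsfj qyrup nvw lxu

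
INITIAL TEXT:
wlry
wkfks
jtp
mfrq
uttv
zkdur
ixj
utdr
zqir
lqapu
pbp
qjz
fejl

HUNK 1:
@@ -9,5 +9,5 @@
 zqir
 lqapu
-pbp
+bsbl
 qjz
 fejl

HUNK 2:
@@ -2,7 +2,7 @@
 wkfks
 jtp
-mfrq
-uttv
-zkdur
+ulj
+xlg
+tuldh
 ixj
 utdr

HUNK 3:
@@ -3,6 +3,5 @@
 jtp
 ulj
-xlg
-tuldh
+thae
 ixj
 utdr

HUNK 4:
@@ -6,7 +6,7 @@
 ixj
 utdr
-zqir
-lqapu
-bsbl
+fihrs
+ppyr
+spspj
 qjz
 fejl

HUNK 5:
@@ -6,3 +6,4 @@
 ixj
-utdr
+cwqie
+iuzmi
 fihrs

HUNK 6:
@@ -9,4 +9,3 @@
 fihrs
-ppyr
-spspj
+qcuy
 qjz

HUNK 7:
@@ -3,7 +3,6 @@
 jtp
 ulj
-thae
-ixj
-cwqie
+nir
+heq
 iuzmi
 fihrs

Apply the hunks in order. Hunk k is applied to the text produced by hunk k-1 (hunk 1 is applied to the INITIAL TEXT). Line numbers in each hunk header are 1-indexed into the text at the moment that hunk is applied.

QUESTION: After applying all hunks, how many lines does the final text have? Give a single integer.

Answer: 11

Derivation:
Hunk 1: at line 9 remove [pbp] add [bsbl] -> 13 lines: wlry wkfks jtp mfrq uttv zkdur ixj utdr zqir lqapu bsbl qjz fejl
Hunk 2: at line 2 remove [mfrq,uttv,zkdur] add [ulj,xlg,tuldh] -> 13 lines: wlry wkfks jtp ulj xlg tuldh ixj utdr zqir lqapu bsbl qjz fejl
Hunk 3: at line 3 remove [xlg,tuldh] add [thae] -> 12 lines: wlry wkfks jtp ulj thae ixj utdr zqir lqapu bsbl qjz fejl
Hunk 4: at line 6 remove [zqir,lqapu,bsbl] add [fihrs,ppyr,spspj] -> 12 lines: wlry wkfks jtp ulj thae ixj utdr fihrs ppyr spspj qjz fejl
Hunk 5: at line 6 remove [utdr] add [cwqie,iuzmi] -> 13 lines: wlry wkfks jtp ulj thae ixj cwqie iuzmi fihrs ppyr spspj qjz fejl
Hunk 6: at line 9 remove [ppyr,spspj] add [qcuy] -> 12 lines: wlry wkfks jtp ulj thae ixj cwqie iuzmi fihrs qcuy qjz fejl
Hunk 7: at line 3 remove [thae,ixj,cwqie] add [nir,heq] -> 11 lines: wlry wkfks jtp ulj nir heq iuzmi fihrs qcuy qjz fejl
Final line count: 11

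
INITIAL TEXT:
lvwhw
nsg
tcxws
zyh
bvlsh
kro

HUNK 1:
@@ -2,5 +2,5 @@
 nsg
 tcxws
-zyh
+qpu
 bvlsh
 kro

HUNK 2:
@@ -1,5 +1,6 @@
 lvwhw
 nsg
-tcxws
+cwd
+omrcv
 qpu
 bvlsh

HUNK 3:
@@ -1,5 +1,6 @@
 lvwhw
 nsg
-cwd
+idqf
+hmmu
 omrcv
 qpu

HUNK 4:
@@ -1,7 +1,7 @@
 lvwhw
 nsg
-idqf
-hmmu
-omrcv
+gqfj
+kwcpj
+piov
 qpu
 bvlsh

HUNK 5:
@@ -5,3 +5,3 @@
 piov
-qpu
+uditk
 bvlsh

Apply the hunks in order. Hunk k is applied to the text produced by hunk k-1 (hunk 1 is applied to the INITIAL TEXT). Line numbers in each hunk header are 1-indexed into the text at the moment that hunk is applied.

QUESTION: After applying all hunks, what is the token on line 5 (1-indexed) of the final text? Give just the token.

Hunk 1: at line 2 remove [zyh] add [qpu] -> 6 lines: lvwhw nsg tcxws qpu bvlsh kro
Hunk 2: at line 1 remove [tcxws] add [cwd,omrcv] -> 7 lines: lvwhw nsg cwd omrcv qpu bvlsh kro
Hunk 3: at line 1 remove [cwd] add [idqf,hmmu] -> 8 lines: lvwhw nsg idqf hmmu omrcv qpu bvlsh kro
Hunk 4: at line 1 remove [idqf,hmmu,omrcv] add [gqfj,kwcpj,piov] -> 8 lines: lvwhw nsg gqfj kwcpj piov qpu bvlsh kro
Hunk 5: at line 5 remove [qpu] add [uditk] -> 8 lines: lvwhw nsg gqfj kwcpj piov uditk bvlsh kro
Final line 5: piov

Answer: piov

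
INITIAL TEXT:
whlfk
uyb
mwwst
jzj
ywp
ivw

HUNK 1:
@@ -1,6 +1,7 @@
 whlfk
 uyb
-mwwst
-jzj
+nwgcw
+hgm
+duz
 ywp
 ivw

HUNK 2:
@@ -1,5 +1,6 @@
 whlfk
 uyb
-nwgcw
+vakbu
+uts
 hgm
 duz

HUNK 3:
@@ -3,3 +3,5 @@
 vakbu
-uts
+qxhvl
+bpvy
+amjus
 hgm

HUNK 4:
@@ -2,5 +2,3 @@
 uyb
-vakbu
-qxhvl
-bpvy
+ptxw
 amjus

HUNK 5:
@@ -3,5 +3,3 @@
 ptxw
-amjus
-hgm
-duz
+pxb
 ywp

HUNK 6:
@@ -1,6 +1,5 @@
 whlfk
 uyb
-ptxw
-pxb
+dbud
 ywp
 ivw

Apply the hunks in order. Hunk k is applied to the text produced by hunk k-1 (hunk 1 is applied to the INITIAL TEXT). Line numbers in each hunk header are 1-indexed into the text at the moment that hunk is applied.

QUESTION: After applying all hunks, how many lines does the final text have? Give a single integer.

Hunk 1: at line 1 remove [mwwst,jzj] add [nwgcw,hgm,duz] -> 7 lines: whlfk uyb nwgcw hgm duz ywp ivw
Hunk 2: at line 1 remove [nwgcw] add [vakbu,uts] -> 8 lines: whlfk uyb vakbu uts hgm duz ywp ivw
Hunk 3: at line 3 remove [uts] add [qxhvl,bpvy,amjus] -> 10 lines: whlfk uyb vakbu qxhvl bpvy amjus hgm duz ywp ivw
Hunk 4: at line 2 remove [vakbu,qxhvl,bpvy] add [ptxw] -> 8 lines: whlfk uyb ptxw amjus hgm duz ywp ivw
Hunk 5: at line 3 remove [amjus,hgm,duz] add [pxb] -> 6 lines: whlfk uyb ptxw pxb ywp ivw
Hunk 6: at line 1 remove [ptxw,pxb] add [dbud] -> 5 lines: whlfk uyb dbud ywp ivw
Final line count: 5

Answer: 5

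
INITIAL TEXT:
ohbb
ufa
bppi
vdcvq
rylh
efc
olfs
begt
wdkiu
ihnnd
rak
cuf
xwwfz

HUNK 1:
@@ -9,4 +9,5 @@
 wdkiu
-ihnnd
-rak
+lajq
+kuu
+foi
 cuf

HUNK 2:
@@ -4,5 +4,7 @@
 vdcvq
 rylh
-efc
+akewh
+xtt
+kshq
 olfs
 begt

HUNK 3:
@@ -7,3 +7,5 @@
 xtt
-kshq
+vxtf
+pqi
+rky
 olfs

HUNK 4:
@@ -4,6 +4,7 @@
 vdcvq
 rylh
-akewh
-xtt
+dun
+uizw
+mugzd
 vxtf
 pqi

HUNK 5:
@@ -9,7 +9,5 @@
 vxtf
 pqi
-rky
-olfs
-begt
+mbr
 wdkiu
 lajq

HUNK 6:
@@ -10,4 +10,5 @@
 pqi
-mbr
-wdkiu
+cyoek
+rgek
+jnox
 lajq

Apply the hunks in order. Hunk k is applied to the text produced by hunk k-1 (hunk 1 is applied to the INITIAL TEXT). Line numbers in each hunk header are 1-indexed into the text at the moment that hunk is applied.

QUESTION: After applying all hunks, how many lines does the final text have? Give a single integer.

Hunk 1: at line 9 remove [ihnnd,rak] add [lajq,kuu,foi] -> 14 lines: ohbb ufa bppi vdcvq rylh efc olfs begt wdkiu lajq kuu foi cuf xwwfz
Hunk 2: at line 4 remove [efc] add [akewh,xtt,kshq] -> 16 lines: ohbb ufa bppi vdcvq rylh akewh xtt kshq olfs begt wdkiu lajq kuu foi cuf xwwfz
Hunk 3: at line 7 remove [kshq] add [vxtf,pqi,rky] -> 18 lines: ohbb ufa bppi vdcvq rylh akewh xtt vxtf pqi rky olfs begt wdkiu lajq kuu foi cuf xwwfz
Hunk 4: at line 4 remove [akewh,xtt] add [dun,uizw,mugzd] -> 19 lines: ohbb ufa bppi vdcvq rylh dun uizw mugzd vxtf pqi rky olfs begt wdkiu lajq kuu foi cuf xwwfz
Hunk 5: at line 9 remove [rky,olfs,begt] add [mbr] -> 17 lines: ohbb ufa bppi vdcvq rylh dun uizw mugzd vxtf pqi mbr wdkiu lajq kuu foi cuf xwwfz
Hunk 6: at line 10 remove [mbr,wdkiu] add [cyoek,rgek,jnox] -> 18 lines: ohbb ufa bppi vdcvq rylh dun uizw mugzd vxtf pqi cyoek rgek jnox lajq kuu foi cuf xwwfz
Final line count: 18

Answer: 18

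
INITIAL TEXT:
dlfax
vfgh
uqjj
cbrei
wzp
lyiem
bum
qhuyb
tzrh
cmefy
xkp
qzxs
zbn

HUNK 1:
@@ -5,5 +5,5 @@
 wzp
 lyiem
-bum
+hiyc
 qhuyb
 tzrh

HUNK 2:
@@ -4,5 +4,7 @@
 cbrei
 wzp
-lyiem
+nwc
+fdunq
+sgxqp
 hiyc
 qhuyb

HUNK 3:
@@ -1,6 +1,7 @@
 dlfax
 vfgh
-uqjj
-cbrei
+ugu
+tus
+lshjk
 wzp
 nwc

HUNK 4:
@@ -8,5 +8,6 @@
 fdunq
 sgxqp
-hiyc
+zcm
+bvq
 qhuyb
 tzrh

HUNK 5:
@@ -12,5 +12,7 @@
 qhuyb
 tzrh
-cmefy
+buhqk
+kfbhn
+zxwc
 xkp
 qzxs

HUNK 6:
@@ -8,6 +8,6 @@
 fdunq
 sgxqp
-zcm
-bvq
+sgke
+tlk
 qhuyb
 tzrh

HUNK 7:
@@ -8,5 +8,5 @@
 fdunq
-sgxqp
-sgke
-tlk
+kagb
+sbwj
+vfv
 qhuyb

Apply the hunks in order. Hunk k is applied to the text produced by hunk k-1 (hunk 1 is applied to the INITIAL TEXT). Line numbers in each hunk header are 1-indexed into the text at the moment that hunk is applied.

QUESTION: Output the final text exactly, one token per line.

Answer: dlfax
vfgh
ugu
tus
lshjk
wzp
nwc
fdunq
kagb
sbwj
vfv
qhuyb
tzrh
buhqk
kfbhn
zxwc
xkp
qzxs
zbn

Derivation:
Hunk 1: at line 5 remove [bum] add [hiyc] -> 13 lines: dlfax vfgh uqjj cbrei wzp lyiem hiyc qhuyb tzrh cmefy xkp qzxs zbn
Hunk 2: at line 4 remove [lyiem] add [nwc,fdunq,sgxqp] -> 15 lines: dlfax vfgh uqjj cbrei wzp nwc fdunq sgxqp hiyc qhuyb tzrh cmefy xkp qzxs zbn
Hunk 3: at line 1 remove [uqjj,cbrei] add [ugu,tus,lshjk] -> 16 lines: dlfax vfgh ugu tus lshjk wzp nwc fdunq sgxqp hiyc qhuyb tzrh cmefy xkp qzxs zbn
Hunk 4: at line 8 remove [hiyc] add [zcm,bvq] -> 17 lines: dlfax vfgh ugu tus lshjk wzp nwc fdunq sgxqp zcm bvq qhuyb tzrh cmefy xkp qzxs zbn
Hunk 5: at line 12 remove [cmefy] add [buhqk,kfbhn,zxwc] -> 19 lines: dlfax vfgh ugu tus lshjk wzp nwc fdunq sgxqp zcm bvq qhuyb tzrh buhqk kfbhn zxwc xkp qzxs zbn
Hunk 6: at line 8 remove [zcm,bvq] add [sgke,tlk] -> 19 lines: dlfax vfgh ugu tus lshjk wzp nwc fdunq sgxqp sgke tlk qhuyb tzrh buhqk kfbhn zxwc xkp qzxs zbn
Hunk 7: at line 8 remove [sgxqp,sgke,tlk] add [kagb,sbwj,vfv] -> 19 lines: dlfax vfgh ugu tus lshjk wzp nwc fdunq kagb sbwj vfv qhuyb tzrh buhqk kfbhn zxwc xkp qzxs zbn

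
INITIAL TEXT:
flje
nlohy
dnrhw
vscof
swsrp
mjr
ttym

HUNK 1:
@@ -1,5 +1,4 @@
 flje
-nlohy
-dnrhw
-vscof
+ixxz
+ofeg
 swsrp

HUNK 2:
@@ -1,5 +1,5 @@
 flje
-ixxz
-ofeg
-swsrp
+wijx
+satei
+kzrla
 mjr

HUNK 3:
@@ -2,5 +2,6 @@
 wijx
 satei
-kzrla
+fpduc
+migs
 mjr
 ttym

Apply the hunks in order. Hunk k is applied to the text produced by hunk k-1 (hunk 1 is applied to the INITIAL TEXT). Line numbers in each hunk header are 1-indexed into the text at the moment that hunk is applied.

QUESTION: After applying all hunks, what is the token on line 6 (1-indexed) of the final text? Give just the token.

Answer: mjr

Derivation:
Hunk 1: at line 1 remove [nlohy,dnrhw,vscof] add [ixxz,ofeg] -> 6 lines: flje ixxz ofeg swsrp mjr ttym
Hunk 2: at line 1 remove [ixxz,ofeg,swsrp] add [wijx,satei,kzrla] -> 6 lines: flje wijx satei kzrla mjr ttym
Hunk 3: at line 2 remove [kzrla] add [fpduc,migs] -> 7 lines: flje wijx satei fpduc migs mjr ttym
Final line 6: mjr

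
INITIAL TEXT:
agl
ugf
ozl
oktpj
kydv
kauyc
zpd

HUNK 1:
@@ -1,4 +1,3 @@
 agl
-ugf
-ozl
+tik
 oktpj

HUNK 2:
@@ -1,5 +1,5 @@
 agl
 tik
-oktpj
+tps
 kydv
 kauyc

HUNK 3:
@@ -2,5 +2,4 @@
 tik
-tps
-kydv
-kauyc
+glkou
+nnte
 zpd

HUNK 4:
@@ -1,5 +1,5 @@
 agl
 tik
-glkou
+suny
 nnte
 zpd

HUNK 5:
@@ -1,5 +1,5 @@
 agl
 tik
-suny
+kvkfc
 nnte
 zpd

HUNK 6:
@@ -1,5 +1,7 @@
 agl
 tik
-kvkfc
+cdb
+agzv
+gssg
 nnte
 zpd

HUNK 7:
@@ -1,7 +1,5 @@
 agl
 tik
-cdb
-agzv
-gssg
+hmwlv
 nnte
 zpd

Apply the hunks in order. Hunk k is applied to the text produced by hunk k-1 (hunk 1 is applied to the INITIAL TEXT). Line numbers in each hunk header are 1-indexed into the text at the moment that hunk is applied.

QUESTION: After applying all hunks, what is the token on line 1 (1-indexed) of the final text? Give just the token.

Answer: agl

Derivation:
Hunk 1: at line 1 remove [ugf,ozl] add [tik] -> 6 lines: agl tik oktpj kydv kauyc zpd
Hunk 2: at line 1 remove [oktpj] add [tps] -> 6 lines: agl tik tps kydv kauyc zpd
Hunk 3: at line 2 remove [tps,kydv,kauyc] add [glkou,nnte] -> 5 lines: agl tik glkou nnte zpd
Hunk 4: at line 1 remove [glkou] add [suny] -> 5 lines: agl tik suny nnte zpd
Hunk 5: at line 1 remove [suny] add [kvkfc] -> 5 lines: agl tik kvkfc nnte zpd
Hunk 6: at line 1 remove [kvkfc] add [cdb,agzv,gssg] -> 7 lines: agl tik cdb agzv gssg nnte zpd
Hunk 7: at line 1 remove [cdb,agzv,gssg] add [hmwlv] -> 5 lines: agl tik hmwlv nnte zpd
Final line 1: agl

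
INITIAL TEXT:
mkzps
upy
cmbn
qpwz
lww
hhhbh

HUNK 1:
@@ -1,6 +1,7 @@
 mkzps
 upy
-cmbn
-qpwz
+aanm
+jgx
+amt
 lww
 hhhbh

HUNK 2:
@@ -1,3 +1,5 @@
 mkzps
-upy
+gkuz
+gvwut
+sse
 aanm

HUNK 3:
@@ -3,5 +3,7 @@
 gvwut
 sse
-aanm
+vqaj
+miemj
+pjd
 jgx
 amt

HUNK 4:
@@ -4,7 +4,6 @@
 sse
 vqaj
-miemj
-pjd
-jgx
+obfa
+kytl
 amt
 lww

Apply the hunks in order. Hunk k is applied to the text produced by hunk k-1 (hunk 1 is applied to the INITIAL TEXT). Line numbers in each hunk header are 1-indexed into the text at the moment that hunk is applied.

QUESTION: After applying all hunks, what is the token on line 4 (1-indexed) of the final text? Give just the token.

Answer: sse

Derivation:
Hunk 1: at line 1 remove [cmbn,qpwz] add [aanm,jgx,amt] -> 7 lines: mkzps upy aanm jgx amt lww hhhbh
Hunk 2: at line 1 remove [upy] add [gkuz,gvwut,sse] -> 9 lines: mkzps gkuz gvwut sse aanm jgx amt lww hhhbh
Hunk 3: at line 3 remove [aanm] add [vqaj,miemj,pjd] -> 11 lines: mkzps gkuz gvwut sse vqaj miemj pjd jgx amt lww hhhbh
Hunk 4: at line 4 remove [miemj,pjd,jgx] add [obfa,kytl] -> 10 lines: mkzps gkuz gvwut sse vqaj obfa kytl amt lww hhhbh
Final line 4: sse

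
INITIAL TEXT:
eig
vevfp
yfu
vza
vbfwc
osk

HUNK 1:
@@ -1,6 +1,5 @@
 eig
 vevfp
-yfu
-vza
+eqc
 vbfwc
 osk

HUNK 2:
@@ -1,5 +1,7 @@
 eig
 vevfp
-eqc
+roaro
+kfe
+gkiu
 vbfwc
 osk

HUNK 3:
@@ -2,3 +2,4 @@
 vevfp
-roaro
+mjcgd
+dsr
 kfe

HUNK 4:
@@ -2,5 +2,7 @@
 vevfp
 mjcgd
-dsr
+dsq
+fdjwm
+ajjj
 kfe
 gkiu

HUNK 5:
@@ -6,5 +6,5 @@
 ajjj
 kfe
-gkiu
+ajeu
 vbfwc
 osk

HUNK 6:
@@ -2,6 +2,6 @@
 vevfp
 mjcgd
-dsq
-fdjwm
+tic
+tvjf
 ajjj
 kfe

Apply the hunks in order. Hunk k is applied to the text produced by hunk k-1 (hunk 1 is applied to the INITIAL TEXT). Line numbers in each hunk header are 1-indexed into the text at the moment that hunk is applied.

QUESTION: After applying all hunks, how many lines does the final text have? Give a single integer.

Hunk 1: at line 1 remove [yfu,vza] add [eqc] -> 5 lines: eig vevfp eqc vbfwc osk
Hunk 2: at line 1 remove [eqc] add [roaro,kfe,gkiu] -> 7 lines: eig vevfp roaro kfe gkiu vbfwc osk
Hunk 3: at line 2 remove [roaro] add [mjcgd,dsr] -> 8 lines: eig vevfp mjcgd dsr kfe gkiu vbfwc osk
Hunk 4: at line 2 remove [dsr] add [dsq,fdjwm,ajjj] -> 10 lines: eig vevfp mjcgd dsq fdjwm ajjj kfe gkiu vbfwc osk
Hunk 5: at line 6 remove [gkiu] add [ajeu] -> 10 lines: eig vevfp mjcgd dsq fdjwm ajjj kfe ajeu vbfwc osk
Hunk 6: at line 2 remove [dsq,fdjwm] add [tic,tvjf] -> 10 lines: eig vevfp mjcgd tic tvjf ajjj kfe ajeu vbfwc osk
Final line count: 10

Answer: 10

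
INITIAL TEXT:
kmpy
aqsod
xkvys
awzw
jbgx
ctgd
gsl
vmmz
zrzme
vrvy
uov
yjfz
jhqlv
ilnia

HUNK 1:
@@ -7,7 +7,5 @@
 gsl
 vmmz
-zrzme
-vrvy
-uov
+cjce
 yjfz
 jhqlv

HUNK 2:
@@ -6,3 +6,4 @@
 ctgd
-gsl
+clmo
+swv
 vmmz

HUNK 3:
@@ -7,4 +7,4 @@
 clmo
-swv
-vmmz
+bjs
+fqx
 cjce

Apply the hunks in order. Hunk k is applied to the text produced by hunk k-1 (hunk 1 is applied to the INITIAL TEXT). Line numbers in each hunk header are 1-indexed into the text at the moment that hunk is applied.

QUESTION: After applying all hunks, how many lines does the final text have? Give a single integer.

Hunk 1: at line 7 remove [zrzme,vrvy,uov] add [cjce] -> 12 lines: kmpy aqsod xkvys awzw jbgx ctgd gsl vmmz cjce yjfz jhqlv ilnia
Hunk 2: at line 6 remove [gsl] add [clmo,swv] -> 13 lines: kmpy aqsod xkvys awzw jbgx ctgd clmo swv vmmz cjce yjfz jhqlv ilnia
Hunk 3: at line 7 remove [swv,vmmz] add [bjs,fqx] -> 13 lines: kmpy aqsod xkvys awzw jbgx ctgd clmo bjs fqx cjce yjfz jhqlv ilnia
Final line count: 13

Answer: 13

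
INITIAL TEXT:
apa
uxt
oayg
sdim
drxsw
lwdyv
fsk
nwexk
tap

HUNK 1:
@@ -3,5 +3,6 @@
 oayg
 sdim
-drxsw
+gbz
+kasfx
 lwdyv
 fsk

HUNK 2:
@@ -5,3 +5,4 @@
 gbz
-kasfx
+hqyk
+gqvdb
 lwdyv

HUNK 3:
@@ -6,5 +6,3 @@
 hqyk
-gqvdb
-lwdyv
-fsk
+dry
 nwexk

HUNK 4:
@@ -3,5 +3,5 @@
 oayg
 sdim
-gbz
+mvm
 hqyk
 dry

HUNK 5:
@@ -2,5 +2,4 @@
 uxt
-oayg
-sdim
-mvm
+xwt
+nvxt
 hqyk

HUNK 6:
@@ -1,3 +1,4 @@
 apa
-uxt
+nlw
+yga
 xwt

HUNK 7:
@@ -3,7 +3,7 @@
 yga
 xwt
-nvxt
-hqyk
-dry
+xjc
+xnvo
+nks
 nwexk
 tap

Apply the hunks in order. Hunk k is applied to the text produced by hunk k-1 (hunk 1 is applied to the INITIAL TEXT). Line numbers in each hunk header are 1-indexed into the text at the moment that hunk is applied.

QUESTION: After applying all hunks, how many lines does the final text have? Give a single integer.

Hunk 1: at line 3 remove [drxsw] add [gbz,kasfx] -> 10 lines: apa uxt oayg sdim gbz kasfx lwdyv fsk nwexk tap
Hunk 2: at line 5 remove [kasfx] add [hqyk,gqvdb] -> 11 lines: apa uxt oayg sdim gbz hqyk gqvdb lwdyv fsk nwexk tap
Hunk 3: at line 6 remove [gqvdb,lwdyv,fsk] add [dry] -> 9 lines: apa uxt oayg sdim gbz hqyk dry nwexk tap
Hunk 4: at line 3 remove [gbz] add [mvm] -> 9 lines: apa uxt oayg sdim mvm hqyk dry nwexk tap
Hunk 5: at line 2 remove [oayg,sdim,mvm] add [xwt,nvxt] -> 8 lines: apa uxt xwt nvxt hqyk dry nwexk tap
Hunk 6: at line 1 remove [uxt] add [nlw,yga] -> 9 lines: apa nlw yga xwt nvxt hqyk dry nwexk tap
Hunk 7: at line 3 remove [nvxt,hqyk,dry] add [xjc,xnvo,nks] -> 9 lines: apa nlw yga xwt xjc xnvo nks nwexk tap
Final line count: 9

Answer: 9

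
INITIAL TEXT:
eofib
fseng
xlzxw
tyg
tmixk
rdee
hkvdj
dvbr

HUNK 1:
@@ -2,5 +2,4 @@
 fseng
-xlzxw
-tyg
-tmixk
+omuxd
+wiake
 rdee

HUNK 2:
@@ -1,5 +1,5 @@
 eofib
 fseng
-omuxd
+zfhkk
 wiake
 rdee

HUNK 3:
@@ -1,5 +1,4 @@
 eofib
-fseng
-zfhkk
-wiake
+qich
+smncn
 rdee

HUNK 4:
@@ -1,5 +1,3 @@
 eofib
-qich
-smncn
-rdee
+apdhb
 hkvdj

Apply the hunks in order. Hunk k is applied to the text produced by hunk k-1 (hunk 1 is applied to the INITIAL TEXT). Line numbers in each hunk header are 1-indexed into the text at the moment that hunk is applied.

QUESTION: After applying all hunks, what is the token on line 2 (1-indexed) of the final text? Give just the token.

Hunk 1: at line 2 remove [xlzxw,tyg,tmixk] add [omuxd,wiake] -> 7 lines: eofib fseng omuxd wiake rdee hkvdj dvbr
Hunk 2: at line 1 remove [omuxd] add [zfhkk] -> 7 lines: eofib fseng zfhkk wiake rdee hkvdj dvbr
Hunk 3: at line 1 remove [fseng,zfhkk,wiake] add [qich,smncn] -> 6 lines: eofib qich smncn rdee hkvdj dvbr
Hunk 4: at line 1 remove [qich,smncn,rdee] add [apdhb] -> 4 lines: eofib apdhb hkvdj dvbr
Final line 2: apdhb

Answer: apdhb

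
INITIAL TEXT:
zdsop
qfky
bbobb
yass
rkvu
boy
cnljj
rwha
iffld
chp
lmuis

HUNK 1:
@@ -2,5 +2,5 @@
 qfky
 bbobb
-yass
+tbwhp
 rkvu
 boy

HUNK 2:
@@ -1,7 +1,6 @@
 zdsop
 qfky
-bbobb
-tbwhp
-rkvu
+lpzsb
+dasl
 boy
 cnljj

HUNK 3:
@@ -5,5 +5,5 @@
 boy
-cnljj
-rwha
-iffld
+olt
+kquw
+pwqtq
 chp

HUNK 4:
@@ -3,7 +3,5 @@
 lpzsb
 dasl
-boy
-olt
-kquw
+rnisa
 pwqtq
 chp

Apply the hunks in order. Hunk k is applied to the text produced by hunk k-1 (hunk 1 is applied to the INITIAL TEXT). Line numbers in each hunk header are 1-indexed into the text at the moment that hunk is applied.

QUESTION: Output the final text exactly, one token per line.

Answer: zdsop
qfky
lpzsb
dasl
rnisa
pwqtq
chp
lmuis

Derivation:
Hunk 1: at line 2 remove [yass] add [tbwhp] -> 11 lines: zdsop qfky bbobb tbwhp rkvu boy cnljj rwha iffld chp lmuis
Hunk 2: at line 1 remove [bbobb,tbwhp,rkvu] add [lpzsb,dasl] -> 10 lines: zdsop qfky lpzsb dasl boy cnljj rwha iffld chp lmuis
Hunk 3: at line 5 remove [cnljj,rwha,iffld] add [olt,kquw,pwqtq] -> 10 lines: zdsop qfky lpzsb dasl boy olt kquw pwqtq chp lmuis
Hunk 4: at line 3 remove [boy,olt,kquw] add [rnisa] -> 8 lines: zdsop qfky lpzsb dasl rnisa pwqtq chp lmuis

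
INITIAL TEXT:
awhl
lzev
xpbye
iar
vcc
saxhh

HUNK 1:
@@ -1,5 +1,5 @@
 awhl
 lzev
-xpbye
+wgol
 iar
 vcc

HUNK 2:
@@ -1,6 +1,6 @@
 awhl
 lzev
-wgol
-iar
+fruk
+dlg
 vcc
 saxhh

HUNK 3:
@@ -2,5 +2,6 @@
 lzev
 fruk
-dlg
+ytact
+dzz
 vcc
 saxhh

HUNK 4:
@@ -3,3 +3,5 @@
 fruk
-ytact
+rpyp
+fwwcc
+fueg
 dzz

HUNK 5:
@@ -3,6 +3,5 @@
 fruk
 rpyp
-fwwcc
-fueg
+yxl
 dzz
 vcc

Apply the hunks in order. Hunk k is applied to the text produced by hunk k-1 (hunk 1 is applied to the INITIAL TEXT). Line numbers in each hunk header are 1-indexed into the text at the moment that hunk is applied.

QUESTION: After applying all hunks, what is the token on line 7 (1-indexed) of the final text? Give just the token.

Answer: vcc

Derivation:
Hunk 1: at line 1 remove [xpbye] add [wgol] -> 6 lines: awhl lzev wgol iar vcc saxhh
Hunk 2: at line 1 remove [wgol,iar] add [fruk,dlg] -> 6 lines: awhl lzev fruk dlg vcc saxhh
Hunk 3: at line 2 remove [dlg] add [ytact,dzz] -> 7 lines: awhl lzev fruk ytact dzz vcc saxhh
Hunk 4: at line 3 remove [ytact] add [rpyp,fwwcc,fueg] -> 9 lines: awhl lzev fruk rpyp fwwcc fueg dzz vcc saxhh
Hunk 5: at line 3 remove [fwwcc,fueg] add [yxl] -> 8 lines: awhl lzev fruk rpyp yxl dzz vcc saxhh
Final line 7: vcc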